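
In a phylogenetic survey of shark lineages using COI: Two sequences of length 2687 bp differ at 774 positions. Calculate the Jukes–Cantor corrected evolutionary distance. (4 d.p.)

p = 774/2687 ≈ 0.288054.
d = −(3/4) ln(1 − 4p/3) = −0.75 ln(1 − 0.384072) = −0.75 ln(0.615928)
  = −0.75 × (-0.484625) = 0.363469 substitutions/site.

0.3635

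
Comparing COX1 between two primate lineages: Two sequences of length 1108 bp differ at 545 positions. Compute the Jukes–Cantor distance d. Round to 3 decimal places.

0.800

p = 545/1108 ≈ 0.491877.
d = −(3/4) ln(1 − 4p/3) = −0.75 ln(1 − 0.655836) = −0.75 ln(0.344164)
  = −0.75 × (-1.066637) = 0.799978 substitutions/site.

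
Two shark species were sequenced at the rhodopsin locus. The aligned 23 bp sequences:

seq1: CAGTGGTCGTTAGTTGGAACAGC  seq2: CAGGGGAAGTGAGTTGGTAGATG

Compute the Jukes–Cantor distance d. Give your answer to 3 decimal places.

The sequences differ at 8 of 23 sites (4, 7, 8, 11, 18, 20, 22, 23), so p = 8/23 ≈ 0.347826.
d = −(3/4) ln(1 − 4p/3) = −0.75 ln(1 − 0.463768) = −0.75 ln(0.536232)
  = −0.75 × (-0.623188) = 0.467391 substitutions/site.

0.467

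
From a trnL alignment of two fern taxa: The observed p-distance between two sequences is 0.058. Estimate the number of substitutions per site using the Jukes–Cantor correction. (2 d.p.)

0.06

d = −(3/4) ln(1 − 4p/3) = −0.75 ln(1 − 0.077333) = −0.75 ln(0.922667)
  = −0.75 × (-0.080487) = 0.060365 substitutions/site.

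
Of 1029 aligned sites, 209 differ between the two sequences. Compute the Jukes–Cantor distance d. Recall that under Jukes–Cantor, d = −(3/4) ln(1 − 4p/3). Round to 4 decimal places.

0.2369

p = 209/1029 ≈ 0.20311.
d = −(3/4) ln(1 − 4p/3) = −0.75 ln(1 − 0.270813) = −0.75 ln(0.729187)
  = −0.75 × (-0.315825) = 0.236869 substitutions/site.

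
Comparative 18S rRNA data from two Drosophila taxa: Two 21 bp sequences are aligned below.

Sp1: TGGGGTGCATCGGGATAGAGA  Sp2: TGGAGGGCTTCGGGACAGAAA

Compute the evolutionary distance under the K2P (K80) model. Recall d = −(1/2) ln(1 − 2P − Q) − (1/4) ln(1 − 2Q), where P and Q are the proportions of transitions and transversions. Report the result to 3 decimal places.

0.293

Of 21 sites, 3 differences are transitions and 2 are transversions, so P = 3/21 ≈ 0.142857 and Q = 2/21 ≈ 0.095238.
Under the Kimura two-parameter model, d = −½ ln(1 − 2P − Q) − ¼ ln(1 − 2Q).
1 − 2P − Q = 0.619048, giving −½ ln(0.619048) = 0.239786.
1 − 2Q = 0.809524, giving −¼ ln(0.809524) = 0.052827.
d = 0.239786 + 0.052827 = 0.292613.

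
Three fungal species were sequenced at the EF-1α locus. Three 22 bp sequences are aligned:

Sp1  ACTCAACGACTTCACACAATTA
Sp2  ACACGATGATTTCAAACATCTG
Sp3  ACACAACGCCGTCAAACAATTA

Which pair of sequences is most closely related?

Sp1–Sp2: 8/22 differ, p = 0.364, d = 0.497.
Sp1–Sp3: 4/22 differ, p = 0.182, d = 0.208.
Sp2–Sp3: 8/22 differ, p = 0.364, d = 0.497.
The smallest distance is between Sp1 and Sp3.

Sp1 and Sp3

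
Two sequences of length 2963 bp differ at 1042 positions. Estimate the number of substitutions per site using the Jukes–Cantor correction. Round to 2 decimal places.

p = 1042/2963 ≈ 0.351671.
d = −(3/4) ln(1 − 4p/3) = −0.75 ln(1 − 0.468895) = −0.75 ln(0.531105)
  = −0.75 × (-0.632796) = 0.474597 substitutions/site.

0.47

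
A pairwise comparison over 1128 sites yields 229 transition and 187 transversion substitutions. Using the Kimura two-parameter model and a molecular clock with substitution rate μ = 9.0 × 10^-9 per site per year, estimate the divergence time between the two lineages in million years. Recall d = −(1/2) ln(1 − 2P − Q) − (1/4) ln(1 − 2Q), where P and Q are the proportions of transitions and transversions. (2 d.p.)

P = 229/1128 ≈ 0.203014 and Q = 187/1128 ≈ 0.16578.
Under the Kimura two-parameter model, d = −½ ln(1 − 2P − Q) − ¼ ln(1 − 2Q).
1 − 2P − Q = 0.428192, giving −½ ln(0.428192) = 0.424092.
1 − 2Q = 0.66844, giving −¼ ln(0.66844) = 0.100702.
d = 0.424092 + 0.100702 = 0.524794.
Under a molecular clock d = 2μt, so t = d/(2μ) = 0.524794 / (2 × 9.0 × 10^-9) = 29.16 million years.

29.16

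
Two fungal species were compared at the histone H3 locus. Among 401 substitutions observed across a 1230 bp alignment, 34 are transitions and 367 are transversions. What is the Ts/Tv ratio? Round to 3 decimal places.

R = 34/367 = 0.092643… ≈ 0.093 (to 3 d.p.).

0.093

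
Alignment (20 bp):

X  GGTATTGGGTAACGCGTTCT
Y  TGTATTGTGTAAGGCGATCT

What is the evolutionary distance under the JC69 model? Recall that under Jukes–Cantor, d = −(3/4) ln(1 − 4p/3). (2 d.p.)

The sequences differ at 4 of 20 sites (1, 8, 13, 17), so p = 4/20 = 0.2.
d = −(3/4) ln(1 − 4p/3) = −0.75 ln(1 − 0.266667) = −0.75 ln(0.733333)
  = −0.75 × (-0.310155) = 0.232616 substitutions/site.

0.23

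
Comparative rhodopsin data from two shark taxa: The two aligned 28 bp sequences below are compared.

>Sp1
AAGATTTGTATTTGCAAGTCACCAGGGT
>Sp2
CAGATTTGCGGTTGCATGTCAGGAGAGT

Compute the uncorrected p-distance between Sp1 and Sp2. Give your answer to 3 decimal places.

The sequences differ at 8 of 28 positions (sites 1, 9, 10, 11, 17, 22, 23, 26).
p = 8/28 = 0.285714… ≈ 0.286 (to 3 d.p.).

0.286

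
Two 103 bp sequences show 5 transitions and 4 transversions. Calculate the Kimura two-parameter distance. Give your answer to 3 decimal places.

P = 5/103 ≈ 0.048544 and Q = 4/103 ≈ 0.038835.
Under the Kimura two-parameter model, d = −½ ln(1 − 2P − Q) − ¼ ln(1 − 2Q).
1 − 2P − Q = 0.864077, giving −½ ln(0.864077) = 0.073047.
1 − 2Q = 0.92233, giving −¼ ln(0.92233) = 0.020213.
d = 0.073047 + 0.020213 = 0.093260.

0.093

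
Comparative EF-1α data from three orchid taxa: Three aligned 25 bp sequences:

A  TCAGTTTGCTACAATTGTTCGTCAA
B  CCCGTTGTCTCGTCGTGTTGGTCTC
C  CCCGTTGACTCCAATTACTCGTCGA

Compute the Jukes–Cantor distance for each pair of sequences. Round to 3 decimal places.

d(A,B) = 0.766, d(A,C) = 0.417, d(B,C) = 0.572

A–B: 12/25 sites differ → p = 0.48, d = −0.75 ln(1 − 0.64) = 0.766238 ≈ 0.766.
A–C: 8/25 sites differ → p = 0.32, d = −0.75 ln(1 − 0.426667) = 0.417216 ≈ 0.417.
B–C: 10/25 sites differ → p = 0.4, d = −0.75 ln(1 − 0.533333) = 0.571605 ≈ 0.572.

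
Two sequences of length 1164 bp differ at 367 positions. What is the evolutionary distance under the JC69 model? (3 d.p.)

p = 367/1164 ≈ 0.315292.
d = −(3/4) ln(1 − 4p/3) = −0.75 ln(1 − 0.420389) = −0.75 ln(0.579611)
  = −0.75 × (-0.545398) = 0.409049 substitutions/site.

0.409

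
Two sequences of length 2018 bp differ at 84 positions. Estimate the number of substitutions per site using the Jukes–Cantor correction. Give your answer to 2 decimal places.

0.04

p = 84/2018 ≈ 0.041625.
d = −(3/4) ln(1 − 4p/3) = −0.75 ln(1 − 0.0555) = −0.75 ln(0.9445)
  = −0.75 × (-0.057100) = 0.042825 substitutions/site.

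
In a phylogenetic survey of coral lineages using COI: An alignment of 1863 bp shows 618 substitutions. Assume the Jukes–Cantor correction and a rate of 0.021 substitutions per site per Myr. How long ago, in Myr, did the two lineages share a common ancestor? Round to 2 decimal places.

10.43

p = 618/1863 ≈ 0.331723.
d = −(3/4) ln(1 − 4p/3) = −0.75 ln(1 − 0.442297) = −0.75 ln(0.557703)
  = −0.75 × (-0.583929) = 0.437947 substitutions/site.
Under a molecular clock d = 2μt, so t = d/(2μ) = 0.437947 / (2 × 0.021) = 10.43 Myr.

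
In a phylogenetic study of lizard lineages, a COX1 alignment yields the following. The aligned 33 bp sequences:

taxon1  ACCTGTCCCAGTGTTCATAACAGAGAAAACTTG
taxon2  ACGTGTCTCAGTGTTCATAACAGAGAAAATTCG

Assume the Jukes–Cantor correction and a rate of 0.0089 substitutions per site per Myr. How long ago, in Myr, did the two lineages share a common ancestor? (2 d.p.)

7.43

The sequences differ at 4 of 33 sites (3, 8, 30, 32), so p = 4/33 ≈ 0.121212.
d = −(3/4) ln(1 − 4p/3) = −0.75 ln(1 − 0.161616) = −0.75 ln(0.838384)
  = −0.75 × (-0.176279) = 0.132209 substitutions/site.
Under a molecular clock d = 2μt, so t = d/(2μ) = 0.132209 / (2 × 0.0089) = 7.43 Myr.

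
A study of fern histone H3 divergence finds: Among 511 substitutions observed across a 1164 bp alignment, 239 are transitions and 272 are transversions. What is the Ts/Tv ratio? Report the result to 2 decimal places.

0.88

R = 239/272 = 0.878676… ≈ 0.88 (to 2 d.p.).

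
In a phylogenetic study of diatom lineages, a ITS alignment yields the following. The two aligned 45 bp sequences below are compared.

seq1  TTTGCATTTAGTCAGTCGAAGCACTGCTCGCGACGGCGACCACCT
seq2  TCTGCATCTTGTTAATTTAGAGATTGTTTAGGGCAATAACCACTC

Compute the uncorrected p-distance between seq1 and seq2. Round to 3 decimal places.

The sequences differ at 22 of 45 positions.
p = 22/45 = 0.488888… ≈ 0.489 (to 3 d.p.).

0.489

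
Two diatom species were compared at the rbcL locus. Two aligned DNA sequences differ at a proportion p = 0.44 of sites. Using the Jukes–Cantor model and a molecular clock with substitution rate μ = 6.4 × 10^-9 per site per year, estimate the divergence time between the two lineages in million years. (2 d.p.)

51.77

d = −(3/4) ln(1 − 4p/3) = −0.75 ln(1 − 0.586667) = −0.75 ln(0.413333)
  = −0.75 × (-0.883502) = 0.662627 substitutions/site.
Under a molecular clock d = 2μt, so t = d/(2μ) = 0.662627 / (2 × 6.4 × 10^-9) = 51.77 million years.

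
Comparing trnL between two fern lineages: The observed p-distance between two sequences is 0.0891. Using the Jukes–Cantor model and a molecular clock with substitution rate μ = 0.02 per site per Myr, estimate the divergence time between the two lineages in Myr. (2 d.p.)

2.37

d = −(3/4) ln(1 − 4p/3) = −0.75 ln(1 − 0.1188) = −0.75 ln(0.8812)
  = −0.75 × (-0.126471) = 0.094853 substitutions/site.
Under a molecular clock d = 2μt, so t = d/(2μ) = 0.094853 / (2 × 0.02) = 2.37 Myr.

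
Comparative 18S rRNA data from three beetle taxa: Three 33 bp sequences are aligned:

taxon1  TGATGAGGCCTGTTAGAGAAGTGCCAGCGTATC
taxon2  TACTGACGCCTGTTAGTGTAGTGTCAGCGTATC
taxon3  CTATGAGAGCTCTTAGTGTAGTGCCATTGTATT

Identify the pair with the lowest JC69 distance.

taxon1 and taxon2

taxon1–taxon2: 6/33 differ, p = 0.182, d = 0.208.
taxon1–taxon3: 10/33 differ, p = 0.303, d = 0.388.
taxon2–taxon3: 11/33 differ, p = 0.333, d = 0.441.
The smallest distance is between taxon1 and taxon2.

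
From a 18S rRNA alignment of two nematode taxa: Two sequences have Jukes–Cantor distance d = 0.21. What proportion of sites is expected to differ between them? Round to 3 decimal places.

0.183

p = (3/4)(1 − e^(−4d/3)) = 0.75 × (1 − e^(-0.28)) = 0.75 × (1 − 0.755784) = 0.183162.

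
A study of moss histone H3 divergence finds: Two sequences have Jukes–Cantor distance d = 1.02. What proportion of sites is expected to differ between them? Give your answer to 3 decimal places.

p = (3/4)(1 − e^(−4d/3)) = 0.75 × (1 − e^(-1.36)) = 0.75 × (1 − 0.256661) = 0.557504.

0.558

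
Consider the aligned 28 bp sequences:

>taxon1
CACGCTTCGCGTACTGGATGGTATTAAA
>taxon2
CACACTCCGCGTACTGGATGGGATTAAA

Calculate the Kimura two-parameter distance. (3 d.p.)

0.117

Of 28 sites, 2 differences are transitions and 1 are transversions, so P = 2/28 ≈ 0.071429 and Q = 1/28 ≈ 0.035714.
Under the Kimura two-parameter model, d = −½ ln(1 − 2P − Q) − ¼ ln(1 − 2Q).
1 − 2P − Q = 0.821428, giving −½ ln(0.821428) = 0.098355.
1 − 2Q = 0.928572, giving −¼ ln(0.928572) = 0.018527.
d = 0.098355 + 0.018527 = 0.116882.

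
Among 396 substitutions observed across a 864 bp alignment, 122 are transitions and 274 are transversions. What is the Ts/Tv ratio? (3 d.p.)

R = 122/274 = 0.445255… ≈ 0.445 (to 3 d.p.).

0.445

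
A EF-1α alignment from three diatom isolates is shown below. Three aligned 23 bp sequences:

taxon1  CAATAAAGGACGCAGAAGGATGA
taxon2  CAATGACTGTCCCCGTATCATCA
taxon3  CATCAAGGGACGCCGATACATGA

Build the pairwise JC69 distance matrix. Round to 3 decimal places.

taxon1–taxon2: 10/23 sites differ → p ≈ 0.434783, d = −0.75 ln(1 − 0.579711) = 0.650110 ≈ 0.650.
taxon1–taxon3: 7/23 sites differ → p ≈ 0.304348, d = −0.75 ln(1 − 0.405797) = 0.390401 ≈ 0.390.
taxon2–taxon3: 11/23 sites differ → p ≈ 0.478261, d = −0.75 ln(1 − 0.637681) = 0.761423 ≈ 0.761.

d(taxon1,taxon2) = 0.650, d(taxon1,taxon3) = 0.390, d(taxon2,taxon3) = 0.761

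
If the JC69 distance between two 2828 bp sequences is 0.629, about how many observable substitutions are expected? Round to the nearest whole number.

1204

Invert JC69: p = (3/4)(1 − e^(−4d/3)) = 0.75 × (1 − e^(-0.838667)) = 0.75 × (1 − 0.432286) = 0.425786.
Expected differing sites = pL ≈ 0.425786 × 2828 = 1204.122808 ≈ 1204.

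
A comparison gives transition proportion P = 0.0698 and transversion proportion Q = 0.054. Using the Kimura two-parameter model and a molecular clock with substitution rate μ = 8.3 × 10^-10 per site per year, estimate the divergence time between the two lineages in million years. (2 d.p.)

82.02

Under the Kimura two-parameter model, d = −½ ln(1 − 2P − Q) − ¼ ln(1 − 2Q).
1 − 2P − Q = 0.8064, giving −½ ln(0.8064) = 0.107588.
1 − 2Q = 0.892, giving −¼ ln(0.892) = 0.028572.
d = 0.107588 + 0.028572 = 0.136160.
Under a molecular clock d = 2μt, so t = d/(2μ) = 0.136160 / (2 × 8.3 × 10^-10) = 82.02 million years.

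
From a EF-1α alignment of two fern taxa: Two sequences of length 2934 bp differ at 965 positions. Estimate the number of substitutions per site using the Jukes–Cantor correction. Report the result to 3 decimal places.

0.433

p = 965/2934 ≈ 0.328903.
d = −(3/4) ln(1 − 4p/3) = −0.75 ln(1 − 0.438537) = −0.75 ln(0.561463)
  = −0.75 × (-0.577209) = 0.432907 substitutions/site.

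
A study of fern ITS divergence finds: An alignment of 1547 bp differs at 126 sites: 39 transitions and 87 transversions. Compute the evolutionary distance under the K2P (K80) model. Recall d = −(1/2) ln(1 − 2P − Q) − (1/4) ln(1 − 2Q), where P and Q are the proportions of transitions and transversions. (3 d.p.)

0.086

P = 39/1547 ≈ 0.02521 and Q = 87/1547 ≈ 0.056238.
Under the Kimura two-parameter model, d = −½ ln(1 − 2P − Q) − ¼ ln(1 − 2Q).
1 − 2P − Q = 0.893342, giving −½ ln(0.893342) = 0.056393.
1 − 2Q = 0.887524, giving −¼ ln(0.887524) = 0.029830.
d = 0.056393 + 0.029830 = 0.086223.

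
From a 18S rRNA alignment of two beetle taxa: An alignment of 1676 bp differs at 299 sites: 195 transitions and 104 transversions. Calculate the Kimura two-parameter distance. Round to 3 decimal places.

P = 195/1676 ≈ 0.116348 and Q = 104/1676 ≈ 0.062053.
Under the Kimura two-parameter model, d = −½ ln(1 − 2P − Q) − ¼ ln(1 − 2Q).
1 − 2P − Q = 0.705251, giving −½ ln(0.705251) = 0.174601.
1 − 2Q = 0.875894, giving −¼ ln(0.875894) = 0.033128.
d = 0.174601 + 0.033128 = 0.207729.

0.208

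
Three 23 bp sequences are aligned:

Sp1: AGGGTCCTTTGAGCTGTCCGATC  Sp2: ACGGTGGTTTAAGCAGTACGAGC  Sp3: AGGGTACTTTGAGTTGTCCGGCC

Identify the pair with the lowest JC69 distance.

Sp1 and Sp3

Sp1–Sp2: 7/23 differ, p = 0.304, d = 0.390.
Sp1–Sp3: 4/23 differ, p = 0.174, d = 0.198.
Sp2–Sp3: 9/23 differ, p = 0.391, d = 0.553.
The smallest distance is between Sp1 and Sp3.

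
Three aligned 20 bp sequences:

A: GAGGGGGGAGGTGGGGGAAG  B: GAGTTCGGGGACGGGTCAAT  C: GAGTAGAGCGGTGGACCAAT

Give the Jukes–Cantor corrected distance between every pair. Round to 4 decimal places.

A–B: 9/20 sites differ → p = 0.45, d = −0.75 ln(1 − 0.6) = 0.687218 ≈ 0.6872.
A–C: 8/20 sites differ → p = 0.4, d = −0.75 ln(1 − 0.533333) = 0.571605 ≈ 0.5716.
B–C: 8/20 sites differ → p = 0.4, d = −0.75 ln(1 − 0.533333) = 0.571605 ≈ 0.5716.

d(A,B) = 0.6872, d(A,C) = 0.5716, d(B,C) = 0.5716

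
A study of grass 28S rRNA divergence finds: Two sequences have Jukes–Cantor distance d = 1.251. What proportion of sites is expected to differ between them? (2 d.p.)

p = (3/4)(1 − e^(−4d/3)) = 0.75 × (1 − e^(-1.668)) = 0.75 × (1 − 0.188624) = 0.608532.

0.61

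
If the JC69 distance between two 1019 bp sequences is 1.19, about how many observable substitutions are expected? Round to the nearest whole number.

608

Invert JC69: p = (3/4)(1 − e^(−4d/3)) = 0.75 × (1 − e^(-1.586667)) = 0.75 × (1 − 0.204606) = 0.596546.
Expected differing sites = pL ≈ 0.596546 × 1019 = 607.880374 ≈ 608.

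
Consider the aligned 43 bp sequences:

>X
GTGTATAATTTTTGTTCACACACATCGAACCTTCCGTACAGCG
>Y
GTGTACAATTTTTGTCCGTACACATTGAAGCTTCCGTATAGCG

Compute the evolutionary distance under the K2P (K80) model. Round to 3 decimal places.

0.192

Of 43 sites, 6 differences are transitions and 1 are transversions, so P = 6/43 ≈ 0.139535 and Q = 1/43 ≈ 0.023256.
Under the Kimura two-parameter model, d = −½ ln(1 − 2P − Q) − ¼ ln(1 − 2Q).
1 − 2P − Q = 0.697674, giving −½ ln(0.697674) = 0.180002.
1 − 2Q = 0.953488, giving −¼ ln(0.953488) = 0.011907.
d = 0.180002 + 0.011907 = 0.191909.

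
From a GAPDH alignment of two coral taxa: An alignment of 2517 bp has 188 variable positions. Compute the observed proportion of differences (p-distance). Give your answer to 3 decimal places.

p = 188/2517 = 0.074692… ≈ 0.075 (to 3 d.p.).

0.075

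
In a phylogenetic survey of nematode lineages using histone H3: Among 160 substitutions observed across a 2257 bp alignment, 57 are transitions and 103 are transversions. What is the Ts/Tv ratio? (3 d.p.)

0.553

R = 57/103 = 0.553398… ≈ 0.553 (to 3 d.p.).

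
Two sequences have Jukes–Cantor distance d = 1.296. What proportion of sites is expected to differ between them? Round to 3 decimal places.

p = (3/4)(1 − e^(−4d/3)) = 0.75 × (1 − e^(-1.728)) = 0.75 × (1 − 0.177639) = 0.616771.

0.617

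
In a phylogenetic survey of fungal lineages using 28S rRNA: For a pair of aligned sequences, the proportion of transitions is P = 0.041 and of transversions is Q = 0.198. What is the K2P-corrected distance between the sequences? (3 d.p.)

0.290

Under the Kimura two-parameter model, d = −½ ln(1 − 2P − Q) − ¼ ln(1 − 2Q).
1 − 2P − Q = 0.72, giving −½ ln(0.72) = 0.164252.
1 − 2Q = 0.604, giving −¼ ln(0.604) = 0.126045.
d = 0.164252 + 0.126045 = 0.290297.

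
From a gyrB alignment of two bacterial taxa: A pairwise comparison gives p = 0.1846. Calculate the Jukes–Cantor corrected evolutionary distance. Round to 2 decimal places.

0.21

d = −(3/4) ln(1 − 4p/3) = −0.75 ln(1 − 0.246133) = −0.75 ln(0.753867)
  = −0.75 × (-0.282539) = 0.211904 substitutions/site.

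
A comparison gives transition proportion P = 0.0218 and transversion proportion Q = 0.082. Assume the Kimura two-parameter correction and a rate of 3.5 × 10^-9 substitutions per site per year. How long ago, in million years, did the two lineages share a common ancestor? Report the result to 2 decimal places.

15.98

Under the Kimura two-parameter model, d = −½ ln(1 − 2P − Q) − ¼ ln(1 − 2Q).
1 − 2P − Q = 0.8744, giving −½ ln(0.8744) = 0.067109.
1 − 2Q = 0.836, giving −¼ ln(0.836) = 0.044782.
d = 0.067109 + 0.044782 = 0.111891.
Under a molecular clock d = 2μt, so t = d/(2μ) = 0.111891 / (2 × 3.5 × 10^-9) = 15.98 million years.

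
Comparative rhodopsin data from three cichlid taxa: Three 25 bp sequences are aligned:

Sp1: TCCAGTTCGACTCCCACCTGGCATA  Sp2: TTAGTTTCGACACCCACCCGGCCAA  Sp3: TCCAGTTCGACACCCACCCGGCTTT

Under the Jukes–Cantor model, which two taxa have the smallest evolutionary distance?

Sp1–Sp2: 8/25 differ, p = 0.320, d = 0.417.
Sp1–Sp3: 4/25 differ, p = 0.160, d = 0.180.
Sp2–Sp3: 7/25 differ, p = 0.280, d = 0.351.
The smallest distance is between Sp1 and Sp3.

Sp1 and Sp3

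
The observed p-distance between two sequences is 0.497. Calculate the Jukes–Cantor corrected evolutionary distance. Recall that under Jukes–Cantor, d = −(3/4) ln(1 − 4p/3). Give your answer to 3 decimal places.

d = −(3/4) ln(1 − 4p/3) = −0.75 ln(1 − 0.662667) = −0.75 ln(0.337333)
  = −0.75 × (-1.086685) = 0.815014 substitutions/site.

0.815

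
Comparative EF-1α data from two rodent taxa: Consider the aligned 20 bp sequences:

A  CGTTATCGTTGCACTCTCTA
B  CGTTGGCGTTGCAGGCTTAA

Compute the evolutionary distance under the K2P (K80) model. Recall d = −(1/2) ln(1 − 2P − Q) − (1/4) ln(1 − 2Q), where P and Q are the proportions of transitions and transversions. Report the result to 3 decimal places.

0.383

Of 20 sites, 2 differences are transitions and 4 are transversions, so P = 2/20 = 0.1 and Q = 4/20 = 0.2.
Under the Kimura two-parameter model, d = −½ ln(1 − 2P − Q) − ¼ ln(1 − 2Q).
1 − 2P − Q = 0.6, giving −½ ln(0.6) = 0.255413.
1 − 2Q = 0.6, giving −¼ ln(0.6) = 0.127706.
d = 0.255413 + 0.127706 = 0.383119.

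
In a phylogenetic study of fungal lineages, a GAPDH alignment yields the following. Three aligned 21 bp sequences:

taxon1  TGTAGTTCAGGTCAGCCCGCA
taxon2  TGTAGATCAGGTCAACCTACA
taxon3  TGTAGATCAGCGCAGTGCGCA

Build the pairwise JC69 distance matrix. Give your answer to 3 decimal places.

taxon1–taxon2: 4/21 sites differ → p ≈ 0.190476, d = −0.75 ln(1 − 0.253968) = 0.219740 ≈ 0.220.
taxon1–taxon3: 5/21 sites differ → p ≈ 0.238095, d = −0.75 ln(1 − 0.31746) = 0.286451 ≈ 0.286.
taxon2–taxon3: 7/21 sites differ → p ≈ 0.333333, d = −0.75 ln(1 − 0.444444) = 0.440839 ≈ 0.441.

d(taxon1,taxon2) = 0.220, d(taxon1,taxon3) = 0.286, d(taxon2,taxon3) = 0.441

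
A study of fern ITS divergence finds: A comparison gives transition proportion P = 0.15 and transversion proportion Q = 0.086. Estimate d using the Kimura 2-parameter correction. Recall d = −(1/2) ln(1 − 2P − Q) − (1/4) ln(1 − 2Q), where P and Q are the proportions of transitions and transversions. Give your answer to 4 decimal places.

Under the Kimura two-parameter model, d = −½ ln(1 − 2P − Q) − ¼ ln(1 − 2Q).
1 − 2P − Q = 0.614, giving −½ ln(0.614) = 0.243880.
1 − 2Q = 0.828, giving −¼ ln(0.828) = 0.047186.
d = 0.243880 + 0.047186 = 0.291066.

0.2911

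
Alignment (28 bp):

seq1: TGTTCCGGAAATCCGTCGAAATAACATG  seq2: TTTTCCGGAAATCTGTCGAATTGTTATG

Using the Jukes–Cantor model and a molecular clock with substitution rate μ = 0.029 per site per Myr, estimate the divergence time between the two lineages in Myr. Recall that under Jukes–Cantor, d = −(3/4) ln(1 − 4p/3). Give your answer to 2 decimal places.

The sequences differ at 6 of 28 sites (2, 14, 21, 23, 24, 25), so p = 6/28 ≈ 0.214286.
d = −(3/4) ln(1 − 4p/3) = −0.75 ln(1 − 0.285715) = −0.75 ln(0.714285)
  = −0.75 × (-0.336473) = 0.252355 substitutions/site.
Under a molecular clock d = 2μt, so t = d/(2μ) = 0.252355 / (2 × 0.029) = 4.35 Myr.

4.35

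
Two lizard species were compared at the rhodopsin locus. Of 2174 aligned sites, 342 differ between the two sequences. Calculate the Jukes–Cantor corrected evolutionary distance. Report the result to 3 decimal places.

p = 342/2174 ≈ 0.157314.
d = −(3/4) ln(1 − 4p/3) = −0.75 ln(1 − 0.209752) = −0.75 ln(0.790248)
  = −0.75 × (-0.235408) = 0.176556 substitutions/site.

0.177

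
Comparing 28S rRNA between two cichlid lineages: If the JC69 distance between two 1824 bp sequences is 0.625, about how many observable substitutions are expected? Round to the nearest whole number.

773

Invert JC69: p = (3/4)(1 − e^(−4d/3)) = 0.75 × (1 − e^(-0.833333)) = 0.75 × (1 − 0.434598) = 0.424052.
Expected differing sites = pL ≈ 0.424052 × 1824 = 773.470848 ≈ 773.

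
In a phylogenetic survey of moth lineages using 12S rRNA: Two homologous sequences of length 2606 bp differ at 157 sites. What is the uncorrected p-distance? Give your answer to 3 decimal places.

p = 157/2606 = 0.060245… ≈ 0.060 (to 3 d.p.).

0.060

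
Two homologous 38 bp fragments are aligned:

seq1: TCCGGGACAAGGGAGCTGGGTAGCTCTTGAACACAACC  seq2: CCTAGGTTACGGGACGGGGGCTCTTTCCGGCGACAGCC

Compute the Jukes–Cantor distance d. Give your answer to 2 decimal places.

0.91

The sequences differ at 20 of 38 sites, so p = 20/38 ≈ 0.526316.
d = −(3/4) ln(1 − 4p/3) = −0.75 ln(1 − 0.701755) = −0.75 ln(0.298245)
  = −0.75 × (-1.209840) = 0.907380 substitutions/site.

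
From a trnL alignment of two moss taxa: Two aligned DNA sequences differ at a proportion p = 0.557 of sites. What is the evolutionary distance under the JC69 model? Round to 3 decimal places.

d = −(3/4) ln(1 − 4p/3) = −0.75 ln(1 − 0.742667) = −0.75 ln(0.257333)
  = −0.75 × (-1.357384) = 1.018038 substitutions/site.

1.018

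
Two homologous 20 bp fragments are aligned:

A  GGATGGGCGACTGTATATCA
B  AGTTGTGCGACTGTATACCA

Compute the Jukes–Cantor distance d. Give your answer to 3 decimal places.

0.233

The sequences differ at 4 of 20 sites (1, 3, 6, 18), so p = 4/20 = 0.2.
d = −(3/4) ln(1 − 4p/3) = −0.75 ln(1 − 0.266667) = −0.75 ln(0.733333)
  = −0.75 × (-0.310155) = 0.232616 substitutions/site.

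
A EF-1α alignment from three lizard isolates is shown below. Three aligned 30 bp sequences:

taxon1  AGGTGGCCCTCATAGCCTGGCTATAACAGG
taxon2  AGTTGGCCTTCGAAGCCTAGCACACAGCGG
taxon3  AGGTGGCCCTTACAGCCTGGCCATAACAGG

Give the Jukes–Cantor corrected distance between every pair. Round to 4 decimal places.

d(taxon1,taxon2) = 0.5034, d(taxon1,taxon3) = 0.1073, d(taxon2,taxon3) = 0.5716

taxon1–taxon2: 11/30 sites differ → p ≈ 0.366667, d = −0.75 ln(1 − 0.488889) = 0.503376 ≈ 0.5034.
taxon1–taxon3: 3/30 sites differ → p = 0.1, d = −0.75 ln(1 − 0.133333) = 0.107325 ≈ 0.1073.
taxon2–taxon3: 12/30 sites differ → p = 0.4, d = −0.75 ln(1 − 0.533333) = 0.571605 ≈ 0.5716.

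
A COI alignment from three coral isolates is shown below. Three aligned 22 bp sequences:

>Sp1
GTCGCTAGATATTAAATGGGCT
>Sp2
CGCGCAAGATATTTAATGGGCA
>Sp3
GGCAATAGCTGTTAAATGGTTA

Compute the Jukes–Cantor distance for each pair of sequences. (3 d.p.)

d(Sp1,Sp2) = 0.271, d(Sp1,Sp3) = 0.497, d(Sp2,Sp3) = 0.591

Sp1–Sp2: 5/22 sites differ → p ≈ 0.227273, d = −0.75 ln(1 − 0.303031) = 0.270761 ≈ 0.271.
Sp1–Sp3: 8/22 sites differ → p ≈ 0.363636, d = −0.75 ln(1 − 0.484848) = 0.497470 ≈ 0.497.
Sp2–Sp3: 9/22 sites differ → p ≈ 0.409091, d = −0.75 ln(1 − 0.545455) = 0.591344 ≈ 0.591.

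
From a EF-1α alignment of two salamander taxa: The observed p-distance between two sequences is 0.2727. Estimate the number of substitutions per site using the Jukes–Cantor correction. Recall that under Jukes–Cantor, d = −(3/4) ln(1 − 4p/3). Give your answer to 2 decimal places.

d = −(3/4) ln(1 − 4p/3) = −0.75 ln(1 − 0.3636) = −0.75 ln(0.6364)
  = −0.75 × (-0.451928) = 0.338946 substitutions/site.

0.34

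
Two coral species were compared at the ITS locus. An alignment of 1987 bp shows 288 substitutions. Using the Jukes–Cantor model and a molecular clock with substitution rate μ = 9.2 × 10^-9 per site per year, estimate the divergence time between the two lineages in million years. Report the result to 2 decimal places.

p = 288/1987 ≈ 0.144942.
d = −(3/4) ln(1 − 4p/3) = −0.75 ln(1 − 0.193256) = −0.75 ln(0.806744)
  = −0.75 × (-0.214749) = 0.161062 substitutions/site.
Under a molecular clock d = 2μt, so t = d/(2μ) = 0.161062 / (2 × 9.2 × 10^-9) = 8.75 million years.

8.75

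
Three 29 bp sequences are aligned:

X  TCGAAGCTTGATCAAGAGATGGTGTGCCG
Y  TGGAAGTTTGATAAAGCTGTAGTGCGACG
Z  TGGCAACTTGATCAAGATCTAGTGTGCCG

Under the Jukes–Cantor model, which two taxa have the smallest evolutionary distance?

X and Z

X–Y: 9/29 differ, p = 0.310, d = 0.401.
X–Z: 6/29 differ, p = 0.207, d = 0.242.
Y–Z: 8/29 differ, p = 0.276, d = 0.344.
The smallest distance is between X and Z.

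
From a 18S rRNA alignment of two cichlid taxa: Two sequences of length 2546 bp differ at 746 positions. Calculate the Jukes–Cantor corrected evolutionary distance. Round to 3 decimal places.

p = 746/2546 ≈ 0.293009.
d = −(3/4) ln(1 − 4p/3) = −0.75 ln(1 − 0.390679) = −0.75 ln(0.609321)
  = −0.75 × (-0.495410) = 0.371558 substitutions/site.

0.372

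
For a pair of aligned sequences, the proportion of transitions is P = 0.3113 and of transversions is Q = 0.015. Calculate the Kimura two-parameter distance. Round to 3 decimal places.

Under the Kimura two-parameter model, d = −½ ln(1 − 2P − Q) − ¼ ln(1 − 2Q).
1 − 2P − Q = 0.3624, giving −½ ln(0.3624) = 0.507503.
1 − 2Q = 0.97, giving −¼ ln(0.97) = 0.007615.
d = 0.507503 + 0.007615 = 0.515118.

0.515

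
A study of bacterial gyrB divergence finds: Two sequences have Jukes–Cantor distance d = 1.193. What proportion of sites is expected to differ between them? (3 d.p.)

0.597

p = (3/4)(1 − e^(−4d/3)) = 0.75 × (1 − e^(-1.590667)) = 0.75 × (1 − 0.203790) = 0.597158.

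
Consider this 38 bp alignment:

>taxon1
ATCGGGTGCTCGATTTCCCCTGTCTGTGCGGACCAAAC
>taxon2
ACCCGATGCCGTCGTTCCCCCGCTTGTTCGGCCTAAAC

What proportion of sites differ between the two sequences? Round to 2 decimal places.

The sequences differ at 14 of 38 positions.
p = 14/38 = 0.368421… ≈ 0.37 (to 2 d.p.).

0.37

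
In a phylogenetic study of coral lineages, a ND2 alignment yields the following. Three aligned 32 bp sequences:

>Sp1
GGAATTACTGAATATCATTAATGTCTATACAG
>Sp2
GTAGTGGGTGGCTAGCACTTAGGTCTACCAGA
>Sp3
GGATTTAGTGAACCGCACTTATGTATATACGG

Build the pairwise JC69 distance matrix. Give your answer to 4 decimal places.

Sp1–Sp2: 16/32 sites differ → p = 0.5, d = −0.75 ln(1 − 0.666667) = 0.823960 ≈ 0.8240.
Sp1–Sp3: 9/32 sites differ → p = 0.28125, d = −0.75 ln(1 − 0.375) = 0.352503 ≈ 0.3525.
Sp2–Sp3: 14/32 sites differ → p = 0.4375, d = −0.75 ln(1 − 0.583333) = 0.656601 ≈ 0.6566.

d(Sp1,Sp2) = 0.8240, d(Sp1,Sp3) = 0.3525, d(Sp2,Sp3) = 0.6566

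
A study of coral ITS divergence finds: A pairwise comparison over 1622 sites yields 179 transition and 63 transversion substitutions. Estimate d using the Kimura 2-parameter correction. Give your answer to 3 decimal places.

P = 179/1622 ≈ 0.110358 and Q = 63/1622 ≈ 0.038841.
Under the Kimura two-parameter model, d = −½ ln(1 − 2P − Q) − ¼ ln(1 − 2Q).
1 − 2P − Q = 0.740443, giving −½ ln(0.740443) = 0.150253.
1 − 2Q = 0.922318, giving −¼ ln(0.922318) = 0.020216.
d = 0.150253 + 0.020216 = 0.170469.

0.170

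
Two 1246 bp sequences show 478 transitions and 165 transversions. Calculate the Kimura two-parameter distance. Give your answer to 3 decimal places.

1.227

P = 478/1246 ≈ 0.383628 and Q = 165/1246 ≈ 0.132424.
Under the Kimura two-parameter model, d = −½ ln(1 − 2P − Q) − ¼ ln(1 − 2Q).
1 − 2P − Q = 0.10032, giving −½ ln(0.10032) = 1.149695.
1 − 2Q = 0.735152, giving −¼ ln(0.735152) = 0.076919.
d = 1.149695 + 0.076919 = 1.226614.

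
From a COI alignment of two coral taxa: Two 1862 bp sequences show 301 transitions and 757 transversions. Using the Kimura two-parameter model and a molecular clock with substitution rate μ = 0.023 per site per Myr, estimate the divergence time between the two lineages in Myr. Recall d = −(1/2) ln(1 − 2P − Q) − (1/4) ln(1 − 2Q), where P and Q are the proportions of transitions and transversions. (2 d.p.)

P = 301/1862 ≈ 0.161654 and Q = 757/1862 ≈ 0.406552.
Under the Kimura two-parameter model, d = −½ ln(1 − 2P − Q) − ¼ ln(1 − 2Q).
1 − 2P − Q = 0.27014, giving −½ ln(0.27014) = 0.654407.
1 − 2Q = 0.186896, giving −¼ ln(0.186896) = 0.419301.
d = 0.654407 + 0.419301 = 1.073708.
Under a molecular clock d = 2μt, so t = d/(2μ) = 1.073708 / (2 × 0.023) = 23.34 Myr.

23.34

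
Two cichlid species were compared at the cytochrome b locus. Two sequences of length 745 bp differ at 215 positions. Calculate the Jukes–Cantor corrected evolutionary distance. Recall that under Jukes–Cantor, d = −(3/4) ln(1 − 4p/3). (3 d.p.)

0.364

p = 215/745 ≈ 0.288591.
d = −(3/4) ln(1 − 4p/3) = −0.75 ln(1 − 0.384788) = −0.75 ln(0.615212)
  = −0.75 × (-0.485788) = 0.364341 substitutions/site.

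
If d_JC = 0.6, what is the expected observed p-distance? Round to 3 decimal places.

p = (3/4)(1 − e^(−4d/3)) = 0.75 × (1 − e^(-0.8)) = 0.75 × (1 − 0.449329) = 0.413003.

0.413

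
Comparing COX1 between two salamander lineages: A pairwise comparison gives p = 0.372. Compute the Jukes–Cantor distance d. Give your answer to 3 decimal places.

0.514

d = −(3/4) ln(1 − 4p/3) = −0.75 ln(1 − 0.496) = −0.75 ln(0.504)
  = −0.75 × (-0.685179) = 0.513884 substitutions/site.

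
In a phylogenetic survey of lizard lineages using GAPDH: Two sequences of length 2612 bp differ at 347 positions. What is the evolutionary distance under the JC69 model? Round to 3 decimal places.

0.146

p = 347/2612 ≈ 0.132848.
d = −(3/4) ln(1 − 4p/3) = −0.75 ln(1 − 0.177131) = −0.75 ln(0.822869)
  = −0.75 × (-0.194958) = 0.146219 substitutions/site.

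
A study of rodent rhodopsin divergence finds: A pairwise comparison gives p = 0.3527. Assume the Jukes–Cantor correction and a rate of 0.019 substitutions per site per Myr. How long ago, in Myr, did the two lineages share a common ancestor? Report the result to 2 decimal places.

d = −(3/4) ln(1 − 4p/3) = −0.75 ln(1 − 0.470267) = −0.75 ln(0.529733)
  = −0.75 × (-0.635382) = 0.476537 substitutions/site.
Under a molecular clock d = 2μt, so t = d/(2μ) = 0.476537 / (2 × 0.019) = 12.54 Myr.

12.54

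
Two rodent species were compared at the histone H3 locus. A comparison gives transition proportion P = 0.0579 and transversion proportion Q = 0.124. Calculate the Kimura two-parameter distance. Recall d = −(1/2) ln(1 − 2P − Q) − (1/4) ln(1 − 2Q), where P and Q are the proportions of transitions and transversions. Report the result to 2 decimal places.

Under the Kimura two-parameter model, d = −½ ln(1 − 2P − Q) − ¼ ln(1 − 2Q).
1 − 2P − Q = 0.7602, giving −½ ln(0.7602) = 0.137087.
1 − 2Q = 0.752, giving −¼ ln(0.752) = 0.071255.
d = 0.137087 + 0.071255 = 0.208342.

0.21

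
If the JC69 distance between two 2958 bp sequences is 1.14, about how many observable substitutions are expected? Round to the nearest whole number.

1733

Invert JC69: p = (3/4)(1 − e^(−4d/3)) = 0.75 × (1 − e^(-1.52)) = 0.75 × (1 − 0.218712) = 0.585966.
Expected differing sites = pL ≈ 0.585966 × 2958 = 1733.287428 ≈ 1733.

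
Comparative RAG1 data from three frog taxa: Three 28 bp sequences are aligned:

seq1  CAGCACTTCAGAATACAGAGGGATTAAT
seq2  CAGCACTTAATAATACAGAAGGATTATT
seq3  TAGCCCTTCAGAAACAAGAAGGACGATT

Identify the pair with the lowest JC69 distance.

seq1 and seq2

seq1–seq2: 4/28 differ, p = 0.143, d = 0.158.
seq1–seq3: 9/28 differ, p = 0.321, d = 0.420.
seq2–seq3: 9/28 differ, p = 0.321, d = 0.420.
The smallest distance is between seq1 and seq2.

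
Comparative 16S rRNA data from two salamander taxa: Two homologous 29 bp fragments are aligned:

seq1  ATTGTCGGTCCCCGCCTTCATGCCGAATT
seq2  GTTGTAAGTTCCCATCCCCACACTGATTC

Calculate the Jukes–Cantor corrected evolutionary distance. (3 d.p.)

The sequences differ at 13 of 29 sites, so p = 13/29 ≈ 0.448276.
d = −(3/4) ln(1 − 4p/3) = −0.75 ln(1 − 0.597701) = −0.75 ln(0.402299)
  = −0.75 × (-0.910560) = 0.682920 substitutions/site.

0.683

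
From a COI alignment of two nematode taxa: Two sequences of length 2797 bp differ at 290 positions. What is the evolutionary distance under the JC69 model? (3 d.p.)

p = 290/2797 ≈ 0.103683.
d = −(3/4) ln(1 − 4p/3) = −0.75 ln(1 − 0.138244) = −0.75 ln(0.861756)
  = −0.75 × (-0.148783) = 0.111587 substitutions/site.

0.112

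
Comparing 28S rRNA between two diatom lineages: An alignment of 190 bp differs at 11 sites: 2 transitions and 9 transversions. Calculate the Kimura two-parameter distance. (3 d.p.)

0.060

P = 2/190 ≈ 0.010526 and Q = 9/190 ≈ 0.047368.
Under the Kimura two-parameter model, d = −½ ln(1 − 2P − Q) − ¼ ln(1 − 2Q).
1 − 2P − Q = 0.93158, giving −½ ln(0.93158) = 0.035437.
1 − 2Q = 0.905264, giving −¼ ln(0.905264) = 0.024882.
d = 0.035437 + 0.024882 = 0.060319.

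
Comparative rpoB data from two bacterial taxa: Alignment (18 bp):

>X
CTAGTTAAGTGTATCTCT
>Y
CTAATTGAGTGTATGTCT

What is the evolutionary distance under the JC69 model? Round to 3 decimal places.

The sequences differ at 3 of 18 sites (4, 7, 15), so p = 3/18 ≈ 0.166667.
d = −(3/4) ln(1 − 4p/3) = −0.75 ln(1 − 0.222223) = −0.75 ln(0.777777)
  = −0.75 × (-0.251315) = 0.188486 substitutions/site.

0.188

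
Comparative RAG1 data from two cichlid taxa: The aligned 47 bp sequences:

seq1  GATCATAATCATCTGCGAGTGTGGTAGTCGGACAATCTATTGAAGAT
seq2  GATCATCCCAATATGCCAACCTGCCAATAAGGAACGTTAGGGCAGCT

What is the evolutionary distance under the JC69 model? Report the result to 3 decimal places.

The sequences differ at 23 of 47 sites, so p = 23/47 ≈ 0.489362.
d = −(3/4) ln(1 − 4p/3) = −0.75 ln(1 − 0.652483) = −0.75 ln(0.347517)
  = −0.75 × (-1.056942) = 0.792707 substitutions/site.

0.793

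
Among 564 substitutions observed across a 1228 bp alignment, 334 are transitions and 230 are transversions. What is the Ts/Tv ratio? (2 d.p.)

1.45

R = 334/230 = 1.452173… ≈ 1.45 (to 2 d.p.).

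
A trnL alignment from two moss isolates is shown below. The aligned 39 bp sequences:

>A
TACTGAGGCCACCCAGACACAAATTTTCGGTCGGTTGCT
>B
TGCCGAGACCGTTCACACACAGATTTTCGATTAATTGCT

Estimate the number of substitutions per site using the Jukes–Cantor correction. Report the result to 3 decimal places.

The sequences differ at 12 of 39 sites, so p = 12/39 ≈ 0.307692.
d = −(3/4) ln(1 − 4p/3) = −0.75 ln(1 − 0.410256) = −0.75 ln(0.589744)
  = −0.75 × (-0.528067) = 0.396050 substitutions/site.

0.396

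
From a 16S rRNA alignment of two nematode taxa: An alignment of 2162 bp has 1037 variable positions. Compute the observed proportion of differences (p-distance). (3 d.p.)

0.480

p = 1037/2162 = 0.479648… ≈ 0.480 (to 3 d.p.).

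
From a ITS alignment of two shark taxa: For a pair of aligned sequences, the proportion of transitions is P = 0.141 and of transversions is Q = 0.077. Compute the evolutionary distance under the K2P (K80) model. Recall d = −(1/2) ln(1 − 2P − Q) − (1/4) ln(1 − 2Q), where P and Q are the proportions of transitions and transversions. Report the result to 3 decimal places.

Under the Kimura two-parameter model, d = −½ ln(1 − 2P − Q) − ¼ ln(1 − 2Q).
1 − 2P − Q = 0.641, giving −½ ln(0.641) = 0.222363.
1 − 2Q = 0.846, giving −¼ ln(0.846) = 0.041809.
d = 0.222363 + 0.041809 = 0.264172.

0.264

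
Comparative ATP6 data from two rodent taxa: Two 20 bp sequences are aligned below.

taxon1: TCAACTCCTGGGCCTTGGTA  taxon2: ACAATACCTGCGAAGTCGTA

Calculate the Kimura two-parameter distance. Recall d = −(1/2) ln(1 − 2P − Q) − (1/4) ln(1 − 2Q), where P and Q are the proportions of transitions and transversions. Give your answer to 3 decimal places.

Of 20 sites, 1 differences are transitions and 7 are transversions, so P = 1/20 = 0.05 and Q = 7/20 = 0.35.
Under the Kimura two-parameter model, d = −½ ln(1 − 2P − Q) − ¼ ln(1 − 2Q).
1 − 2P − Q = 0.55, giving −½ ln(0.55) = 0.298919.
1 − 2Q = 0.3, giving −¼ ln(0.3) = 0.300993.
d = 0.298919 + 0.300993 = 0.599912.

0.600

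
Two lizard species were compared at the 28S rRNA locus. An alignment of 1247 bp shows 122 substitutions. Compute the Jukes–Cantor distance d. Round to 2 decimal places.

p = 122/1247 ≈ 0.097835.
d = −(3/4) ln(1 − 4p/3) = −0.75 ln(1 − 0.130447) = −0.75 ln(0.869553)
  = −0.75 × (-0.139776) = 0.104832 substitutions/site.

0.10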